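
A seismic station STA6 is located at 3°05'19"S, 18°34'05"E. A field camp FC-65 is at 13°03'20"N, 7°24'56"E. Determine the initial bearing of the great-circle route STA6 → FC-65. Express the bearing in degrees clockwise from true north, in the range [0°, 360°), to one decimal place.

STA6: φ = -3.08861°, λ = +18.56806°
FC-65: φ = +13.05556°, λ = +7.41556°
Δλ = -11.1525°
y = sin Δλ · cos φ₂ = -0.188421
x = cos φ₁ sin φ₂ − sin φ₁ cos φ₂ cos Δλ = 0.277064
θ = atan2(y, x) = -34.2182° → 325.7818° (mod 360°)

325.8°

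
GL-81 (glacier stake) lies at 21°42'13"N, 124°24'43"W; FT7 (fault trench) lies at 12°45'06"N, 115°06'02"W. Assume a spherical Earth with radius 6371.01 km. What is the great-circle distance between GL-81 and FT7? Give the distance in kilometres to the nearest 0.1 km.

GL-81: φ = +21.70361°, λ = -124.41194°
FT7: φ = +12.75167°, λ = -115.10056°
Δφ = -8.9519°,  Δλ = 9.3114°
a = sin²(Δφ/2) + cos φ₁ cos φ₂ sin²(Δλ/2) = 0.012061
c = 2·arcsin(√a) = 0.220085 rad = 12.6100°
d = R·c = 6371.01 × 0.220085 = 1402.2 km

1402.2 km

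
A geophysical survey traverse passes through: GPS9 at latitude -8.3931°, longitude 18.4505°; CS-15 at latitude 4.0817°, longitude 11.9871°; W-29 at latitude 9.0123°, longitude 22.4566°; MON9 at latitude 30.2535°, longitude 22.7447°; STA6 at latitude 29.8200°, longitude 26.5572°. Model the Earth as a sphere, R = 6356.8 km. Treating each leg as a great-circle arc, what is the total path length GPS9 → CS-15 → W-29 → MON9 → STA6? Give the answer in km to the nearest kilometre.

5561 km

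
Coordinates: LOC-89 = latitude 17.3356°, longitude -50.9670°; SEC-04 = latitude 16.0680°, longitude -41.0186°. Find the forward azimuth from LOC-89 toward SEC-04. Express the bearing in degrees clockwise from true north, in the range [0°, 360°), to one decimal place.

Δλ = 9.9484°
y = sin Δλ · cos φ₂ = 0.166012
x = cos φ₁ sin φ₂ − sin φ₁ cos φ₂ cos Δλ = -0.017817
θ = atan2(y, x) = 96.1256° → 96.1256° (mod 360°)

96.1°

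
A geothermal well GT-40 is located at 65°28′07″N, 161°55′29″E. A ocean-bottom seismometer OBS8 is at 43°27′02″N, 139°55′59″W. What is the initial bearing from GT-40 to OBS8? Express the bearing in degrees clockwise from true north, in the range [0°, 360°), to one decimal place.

95.8°

GT-40: φ = +65.46861°, λ = +161.92472°
OBS8: φ = +43.45056°, λ = -139.93306°
Δλ = 58.1422°
y = sin Δλ · cos φ₂ = 0.616609
x = cos φ₁ sin φ₂ − sin φ₁ cos φ₂ cos Δλ = -0.063048
θ = atan2(y, x) = 95.8382° → 95.8382° (mod 360°)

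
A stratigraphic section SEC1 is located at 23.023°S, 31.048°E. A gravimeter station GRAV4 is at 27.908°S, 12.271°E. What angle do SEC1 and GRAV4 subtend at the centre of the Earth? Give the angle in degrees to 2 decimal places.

Δφ = -4.8850°,  Δλ = -18.7770°
a = sin²(Δφ/2) + cos φ₁ cos φ₂ sin²(Δλ/2) = 0.023459
c = 2·arcsin(√a) = 0.307537 rad = 17.6206°

17.62°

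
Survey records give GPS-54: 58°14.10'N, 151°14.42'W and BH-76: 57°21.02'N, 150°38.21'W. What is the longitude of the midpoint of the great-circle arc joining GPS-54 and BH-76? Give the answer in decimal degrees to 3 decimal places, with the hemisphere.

GPS-54: φ = +58.23500°, λ = -151.24033°
BH-76: φ = +57.35033°, λ = -150.63683°
Bx = cos φ₂ cos Δλ = 0.539471,  By = cos φ₂ sin Δλ = 0.005682
φₘ = atan2(sin φ₁ + sin φ₂, √((cos φ₁ + Bx)² + By²)) = 57.79302°
λₘ = λ₁ + atan2(By, cos φ₁ + Bx) = -150.93488°

150.935°W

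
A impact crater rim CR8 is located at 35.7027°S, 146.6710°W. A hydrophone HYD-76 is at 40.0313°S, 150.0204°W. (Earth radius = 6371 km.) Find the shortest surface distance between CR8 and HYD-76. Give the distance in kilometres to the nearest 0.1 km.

563.9 km

Δφ = -4.3286°,  Δλ = -3.3494°
a = sin²(Δφ/2) + cos φ₁ cos φ₂ sin²(Δλ/2) = 0.001957
c = 2·arcsin(√a) = 0.088511 rad = 5.0713°
d = R·c = 6371 × 0.088511 = 563.9 km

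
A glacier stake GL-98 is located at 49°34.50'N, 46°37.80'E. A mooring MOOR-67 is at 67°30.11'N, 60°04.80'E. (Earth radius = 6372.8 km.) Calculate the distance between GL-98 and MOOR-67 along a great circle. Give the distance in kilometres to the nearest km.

2130 km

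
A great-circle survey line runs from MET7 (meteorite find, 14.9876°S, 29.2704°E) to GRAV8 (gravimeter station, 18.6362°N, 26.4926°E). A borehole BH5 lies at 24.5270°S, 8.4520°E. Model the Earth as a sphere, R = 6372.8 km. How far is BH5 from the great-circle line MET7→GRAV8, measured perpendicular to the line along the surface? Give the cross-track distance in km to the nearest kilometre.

2192 km

δ₁₃ = central angle MET7→BH5 = 0.379648 rad  (haversine)
θ₁₃ = bearing MET7→BH5 = 240.749°,  θ₁₂ = bearing MET7→GRAV8 = 355.257°
dₓₜ = R·arcsin(sin δ₁₃ · sin(θ₁₃ − θ₁₂)) = 6372.8·arcsin(0.37059·sin(-114.508°)) = -2191.894 km
|dₓₜ| = 2191.894 km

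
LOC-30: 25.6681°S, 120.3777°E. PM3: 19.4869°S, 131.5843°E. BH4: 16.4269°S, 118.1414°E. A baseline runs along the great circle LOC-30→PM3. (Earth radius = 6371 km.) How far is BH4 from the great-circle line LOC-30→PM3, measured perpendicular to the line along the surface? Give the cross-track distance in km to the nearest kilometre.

δ₁₃ = central angle LOC-30→BH4 = 0.165339 rad  (haversine)
θ₁₃ = bearing LOC-30→BH4 = 346.856°,  θ₁₂ = bearing LOC-30→PM3 = 61.401°
dₓₜ = R·arcsin(sin δ₁₃ · sin(θ₁₃ − θ₁₂)) = 6371·arcsin(0.16459·sin(285.454°)) = -1014.956 km
|dₓₜ| = 1014.956 km

1015 km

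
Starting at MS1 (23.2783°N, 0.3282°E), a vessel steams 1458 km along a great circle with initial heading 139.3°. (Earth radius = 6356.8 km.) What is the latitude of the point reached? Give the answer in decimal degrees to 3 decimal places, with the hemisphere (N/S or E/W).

13.092°N

δ = d/R = 1458/6356.8 = 0.229361 rad
φ₂ = arcsin(sin φ₁ cos δ + cos φ₁ sin δ cos θ)
   = arcsin(0.39520·0.97381 + 0.91860·0.22735·-0.75813) = 13.09191°
λ₂ = λ₁ + atan2(sin θ sin δ cos φ₁, cos δ − sin φ₁ sin φ₂) = 9.08346°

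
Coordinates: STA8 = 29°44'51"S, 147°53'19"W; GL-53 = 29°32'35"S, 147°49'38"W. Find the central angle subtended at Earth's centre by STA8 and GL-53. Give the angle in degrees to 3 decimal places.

0.211°

STA8: φ = -29.74750°, λ = -147.88861°
GL-53: φ = -29.54306°, λ = -147.82722°
Δφ = 0.2044°,  Δλ = 0.0614°
a = sin²(Δφ/2) + cos φ₁ cos φ₂ sin²(Δλ/2) = 0.000003
c = 2·arcsin(√a) = 0.003688 rad = 0.2113°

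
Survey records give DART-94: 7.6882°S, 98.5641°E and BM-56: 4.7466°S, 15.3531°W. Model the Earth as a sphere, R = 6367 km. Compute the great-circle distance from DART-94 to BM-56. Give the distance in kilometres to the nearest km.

12547 km

Δφ = 2.9416°,  Δλ = -113.9172°
a = sin²(Δφ/2) + cos φ₁ cos φ₂ sin²(Δλ/2) = 0.694662
c = 2·arcsin(√a) = 1.970693 rad = 112.9124°
d = R·c = 6367 × 1.970693 = 12547.4 km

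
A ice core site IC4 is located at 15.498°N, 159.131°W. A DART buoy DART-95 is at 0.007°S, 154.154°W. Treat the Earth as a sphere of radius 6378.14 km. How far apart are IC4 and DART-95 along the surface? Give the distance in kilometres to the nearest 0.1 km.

1810.7 km

Δφ = -15.5050°,  Δλ = 4.9770°
a = sin²(Δφ/2) + cos φ₁ cos φ₂ sin²(Δλ/2) = 0.020013
c = 2·arcsin(√a) = 0.283888 rad = 16.2656°
d = R·c = 6378.14 × 0.283888 = 1810.7 km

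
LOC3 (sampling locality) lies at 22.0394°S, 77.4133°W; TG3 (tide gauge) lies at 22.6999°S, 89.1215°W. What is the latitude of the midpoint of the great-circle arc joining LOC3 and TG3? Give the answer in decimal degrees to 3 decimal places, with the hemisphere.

Bx = cos φ₂ cos Δλ = 0.903344,  By = cos φ₂ sin Δλ = -0.187208
φₘ = atan2(sin φ₁ + sin φ₂, √((cos φ₁ + Bx)² + By²)) = -22.47528°
λₘ = λ₁ + atan2(By, cos φ₁ + Bx) = -83.25346°

22.475°S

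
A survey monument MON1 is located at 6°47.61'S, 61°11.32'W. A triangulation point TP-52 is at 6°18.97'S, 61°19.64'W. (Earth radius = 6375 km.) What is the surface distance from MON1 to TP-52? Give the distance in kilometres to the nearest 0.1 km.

MON1: φ = -6.79350°, λ = -61.18867°
TP-52: φ = -6.31617°, λ = -61.32733°
Δφ = 0.4773°,  Δλ = -0.1387°
a = sin²(Δφ/2) + cos φ₁ cos φ₂ sin²(Δλ/2) = 0.000019
c = 2·arcsin(√a) = 0.008671 rad = 0.4968°
d = R·c = 6375 × 0.008671 = 55.3 km

55.3 km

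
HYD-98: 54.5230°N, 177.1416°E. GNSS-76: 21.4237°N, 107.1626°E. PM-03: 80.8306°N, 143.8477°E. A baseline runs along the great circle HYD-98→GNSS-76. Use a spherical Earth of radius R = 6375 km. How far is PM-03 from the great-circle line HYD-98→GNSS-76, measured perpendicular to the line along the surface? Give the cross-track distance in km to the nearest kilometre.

3109 km

δ₁₃ = central angle HYD-98→PM-03 = 0.492301 rad  (haversine)
θ₁₃ = bearing HYD-98→PM-03 = 349.335°,  θ₁₂ = bearing HYD-98→GNSS-76 = 266.888°
dₓₜ = R·arcsin(sin δ₁₃ · sin(θ₁₃ − θ₁₂)) = 6375·arcsin(0.47265·sin(82.447°)) = 3108.786 km
|dₓₜ| = 3108.786 km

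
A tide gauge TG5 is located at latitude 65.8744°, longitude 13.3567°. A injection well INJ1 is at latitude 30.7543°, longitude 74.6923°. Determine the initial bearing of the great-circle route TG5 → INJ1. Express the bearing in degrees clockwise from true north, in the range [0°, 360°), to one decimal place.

102.5°

Δλ = 61.3356°
y = sin Δλ · cos φ₂ = 0.754048
x = cos φ₁ sin φ₂ − sin φ₁ cos φ₂ cos Δλ = -0.167202
θ = atan2(y, x) = 102.5024° → 102.5024° (mod 360°)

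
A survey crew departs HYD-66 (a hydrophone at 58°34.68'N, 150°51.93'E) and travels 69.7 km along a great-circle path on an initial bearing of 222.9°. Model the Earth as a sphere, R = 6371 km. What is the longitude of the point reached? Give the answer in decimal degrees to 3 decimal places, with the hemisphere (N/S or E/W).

150.058°E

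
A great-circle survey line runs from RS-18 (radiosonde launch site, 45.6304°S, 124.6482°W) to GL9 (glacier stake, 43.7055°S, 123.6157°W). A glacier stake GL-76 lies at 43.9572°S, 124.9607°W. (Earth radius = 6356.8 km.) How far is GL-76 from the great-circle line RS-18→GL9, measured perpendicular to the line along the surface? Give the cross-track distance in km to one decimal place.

90.5 km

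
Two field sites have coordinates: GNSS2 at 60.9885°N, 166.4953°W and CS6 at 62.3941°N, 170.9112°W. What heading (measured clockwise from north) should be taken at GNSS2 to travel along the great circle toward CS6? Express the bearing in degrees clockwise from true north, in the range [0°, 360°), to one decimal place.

305.8°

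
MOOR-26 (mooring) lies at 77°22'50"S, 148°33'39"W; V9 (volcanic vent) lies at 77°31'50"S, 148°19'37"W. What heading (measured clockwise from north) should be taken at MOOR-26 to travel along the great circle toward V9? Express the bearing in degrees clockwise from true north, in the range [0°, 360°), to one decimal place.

161.4°

MOOR-26: φ = -77.38056°, λ = -148.56083°
V9: φ = -77.53056°, λ = -148.32694°
Δλ = 0.2339°
y = sin Δλ · cos φ₂ = 0.000881
x = cos φ₁ sin φ₂ − sin φ₁ cos φ₂ cos Δλ = -0.002620
θ = atan2(y, x) = 161.4046° → 161.4046° (mod 360°)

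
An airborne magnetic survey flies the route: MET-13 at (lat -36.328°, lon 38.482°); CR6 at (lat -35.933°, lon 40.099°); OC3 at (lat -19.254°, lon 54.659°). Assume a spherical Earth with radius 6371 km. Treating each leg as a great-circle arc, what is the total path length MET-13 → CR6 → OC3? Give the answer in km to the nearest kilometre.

MET-13→CR6: c = 0.023814 rad, d = 151.72 km
CR6→OC3: c = 0.367082 rad, d = 2338.68 km
Total = 151.72 + 2338.68 = 2490.40 km

2490 km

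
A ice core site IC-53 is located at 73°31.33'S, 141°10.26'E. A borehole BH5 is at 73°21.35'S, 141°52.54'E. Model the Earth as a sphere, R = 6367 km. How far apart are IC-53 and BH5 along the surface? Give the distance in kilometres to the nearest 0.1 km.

IC-53: φ = -73.52217°, λ = +141.17100°
BH5: φ = -73.35583°, λ = +141.87567°
Δφ = 0.1663°,  Δλ = 0.7047°
a = sin²(Δφ/2) + cos φ₁ cos φ₂ sin²(Δλ/2) = 0.000005
c = 2·arcsin(√a) = 0.004552 rad = 0.2608°
d = R·c = 6367 × 0.004552 = 29.0 km

29.0 km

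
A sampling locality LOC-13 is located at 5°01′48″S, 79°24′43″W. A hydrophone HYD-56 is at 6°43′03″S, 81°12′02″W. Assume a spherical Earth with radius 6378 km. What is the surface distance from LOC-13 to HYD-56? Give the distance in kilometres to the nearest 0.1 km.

273.0 km

LOC-13: φ = -5.03000°, λ = -79.41194°
HYD-56: φ = -6.71750°, λ = -81.20056°
Δφ = -1.6875°,  Δλ = -1.7886°
a = sin²(Δφ/2) + cos φ₁ cos φ₂ sin²(Δλ/2) = 0.000458
c = 2·arcsin(√a) = 0.042798 rad = 2.4522°
d = R·c = 6378 × 0.042798 = 273.0 km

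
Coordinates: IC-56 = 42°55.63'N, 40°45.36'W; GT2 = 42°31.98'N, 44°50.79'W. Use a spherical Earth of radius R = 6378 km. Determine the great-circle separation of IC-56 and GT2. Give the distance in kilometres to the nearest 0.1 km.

337.3 km

IC-56: φ = +42.92717°, λ = -40.75600°
GT2: φ = +42.53300°, λ = -44.84650°
Δφ = -0.3942°,  Δλ = -4.0905°
a = sin²(Δφ/2) + cos φ₁ cos φ₂ sin²(Δλ/2) = 0.000699
c = 2·arcsin(√a) = 0.052886 rad = 3.0301°
d = R·c = 6378 × 0.052886 = 337.3 km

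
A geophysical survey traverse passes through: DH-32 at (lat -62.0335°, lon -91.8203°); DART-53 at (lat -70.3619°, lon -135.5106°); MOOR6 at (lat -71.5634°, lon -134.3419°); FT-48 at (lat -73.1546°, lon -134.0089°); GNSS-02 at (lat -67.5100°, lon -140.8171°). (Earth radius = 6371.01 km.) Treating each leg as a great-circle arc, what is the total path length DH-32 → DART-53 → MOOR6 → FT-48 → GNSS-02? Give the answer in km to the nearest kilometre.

3101 km

DH-32→DART-53: c = 0.330714 rad, d = 2106.98 km
DART-53→MOOR6: c = 0.021999 rad, d = 140.16 km
MOOR6→FT-48: c = 0.027827 rad, d = 177.29 km
FT-48→GNSS-02: c = 0.106168 rad, d = 676.40 km
Total = 2106.98 + 140.16 + 177.29 + 676.40 = 3100.83 km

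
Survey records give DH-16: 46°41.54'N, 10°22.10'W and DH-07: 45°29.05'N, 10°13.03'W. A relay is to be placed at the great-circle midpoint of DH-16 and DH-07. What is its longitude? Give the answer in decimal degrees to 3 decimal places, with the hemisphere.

10.292°W

DH-16: φ = +46.69233°, λ = -10.36833°
DH-07: φ = +45.48417°, λ = -10.21717°
Bx = cos φ₂ cos Δλ = 0.701104,  By = cos φ₂ sin Δλ = 0.001850
φₘ = atan2(sin φ₁ + sin φ₂, √((cos φ₁ + Bx)² + By²)) = 46.08827°
λₘ = λ₁ + atan2(By, cos φ₁ + Bx) = -10.29192°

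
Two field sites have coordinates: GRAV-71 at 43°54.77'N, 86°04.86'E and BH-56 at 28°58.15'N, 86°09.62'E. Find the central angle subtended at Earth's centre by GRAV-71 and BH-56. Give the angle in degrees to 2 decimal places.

GRAV-71: φ = +43.91283°, λ = +86.08100°
BH-56: φ = +28.96917°, λ = +86.16033°
Δφ = -14.9437°,  Δλ = 0.0793°
a = sin²(Δφ/2) + cos φ₁ cos φ₂ sin²(Δλ/2) = 0.016910
c = 2·arcsin(√a) = 0.260819 rad = 14.9438°

14.94°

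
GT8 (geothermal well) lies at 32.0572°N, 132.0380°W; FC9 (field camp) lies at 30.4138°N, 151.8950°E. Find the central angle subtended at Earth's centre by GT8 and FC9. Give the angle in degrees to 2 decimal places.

63.60°

Δφ = -1.6434°,  Δλ = -76.0670°
a = sin²(Δφ/2) + cos φ₁ cos φ₂ sin²(Δλ/2) = 0.277657
c = 2·arcsin(√a) = 1.109974 rad = 63.5968°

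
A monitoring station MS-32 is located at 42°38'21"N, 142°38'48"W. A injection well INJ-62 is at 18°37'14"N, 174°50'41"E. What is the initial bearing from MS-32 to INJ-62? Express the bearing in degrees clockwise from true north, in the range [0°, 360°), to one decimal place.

MS-32: φ = +42.63917°, λ = -142.64667°
INJ-62: φ = +18.62056°, λ = +174.84472°
Δλ = -42.5086°
y = sin Δλ · cos φ₂ = -0.640331
x = cos φ₁ sin φ₂ − sin φ₁ cos φ₂ cos Δλ = -0.238321
θ = atan2(y, x) = -110.4145° → 249.5855° (mod 360°)

249.6°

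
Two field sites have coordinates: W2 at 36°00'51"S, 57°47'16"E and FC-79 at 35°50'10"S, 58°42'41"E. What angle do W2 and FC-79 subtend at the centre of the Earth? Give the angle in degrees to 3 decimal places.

W2: φ = -36.01417°, λ = +57.78778°
FC-79: φ = -35.83611°, λ = +58.71139°
Δφ = 0.1781°,  Δλ = 0.9236°
a = sin²(Δφ/2) + cos φ₁ cos φ₂ sin²(Δλ/2) = 0.000045
c = 2·arcsin(√a) = 0.013419 rad = 0.7688°

0.769°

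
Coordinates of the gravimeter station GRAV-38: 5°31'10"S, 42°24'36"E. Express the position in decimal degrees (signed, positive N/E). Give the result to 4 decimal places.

-5.5194°, +42.4100°

lat: 5.5194° S → -5.5194°
lon: 42.4100° E → +42.4100°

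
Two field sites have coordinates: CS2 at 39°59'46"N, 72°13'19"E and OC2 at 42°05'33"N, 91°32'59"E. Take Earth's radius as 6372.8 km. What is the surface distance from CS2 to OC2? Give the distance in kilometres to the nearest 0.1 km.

CS2: φ = +39.99611°, λ = +72.22194°
OC2: φ = +42.09250°, λ = +91.54972°
Δφ = 2.0964°,  Δλ = 19.3278°
a = sin²(Δφ/2) + cos φ₁ cos φ₂ sin²(Δλ/2) = 0.016354
c = 2·arcsin(√a) = 0.256471 rad = 14.6947°
d = R·c = 6372.8 × 0.256471 = 1634.4 km

1634.4 km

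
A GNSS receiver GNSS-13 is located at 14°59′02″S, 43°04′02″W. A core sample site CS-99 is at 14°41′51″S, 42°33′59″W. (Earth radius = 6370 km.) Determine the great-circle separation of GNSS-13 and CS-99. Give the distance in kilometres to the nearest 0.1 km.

GNSS-13: φ = -14.98389°, λ = -43.06722°
CS-99: φ = -14.69750°, λ = -42.56639°
Δφ = 0.2864°,  Δλ = 0.5008°
a = sin²(Δφ/2) + cos φ₁ cos φ₂ sin²(Δλ/2) = 0.000024
c = 2·arcsin(√a) = 0.009817 rad = 0.5625°
d = R·c = 6370 × 0.009817 = 62.5 km

62.5 km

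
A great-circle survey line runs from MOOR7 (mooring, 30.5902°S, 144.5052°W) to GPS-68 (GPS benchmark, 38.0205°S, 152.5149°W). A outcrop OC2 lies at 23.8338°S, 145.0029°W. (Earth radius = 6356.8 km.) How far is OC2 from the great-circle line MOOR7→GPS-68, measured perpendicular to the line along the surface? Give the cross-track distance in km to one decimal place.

δ₁₃ = central angle MOOR7→OC2 = 0.118174 rad  (haversine)
θ₁₃ = bearing MOOR7→OC2 = 356.136°,  θ₁₂ = bearing MOOR7→GPS-68 = 219.486°
dₓₜ = R·arcsin(sin δ₁₃ · sin(θ₁₃ − θ₁₂)) = 6356.8·arcsin(0.11790·sin(136.650°)) = 515.032 km
|dₓₜ| = 515.032 km

515.0 km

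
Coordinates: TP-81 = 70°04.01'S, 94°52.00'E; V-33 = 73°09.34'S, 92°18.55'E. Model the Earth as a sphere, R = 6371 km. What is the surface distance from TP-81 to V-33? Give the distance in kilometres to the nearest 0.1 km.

TP-81: φ = -70.06683°, λ = +94.86667°
V-33: φ = -73.15567°, λ = +92.30917°
Δφ = -3.0888°,  Δλ = -2.5575°
a = sin²(Δφ/2) + cos φ₁ cos φ₂ sin²(Δλ/2) = 0.000776
c = 2·arcsin(√a) = 0.055707 rad = 3.1918°
d = R·c = 6371 × 0.055707 = 354.9 km

354.9 km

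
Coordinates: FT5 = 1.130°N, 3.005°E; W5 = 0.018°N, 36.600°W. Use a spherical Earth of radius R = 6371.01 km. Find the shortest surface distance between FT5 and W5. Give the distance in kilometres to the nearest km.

4405 km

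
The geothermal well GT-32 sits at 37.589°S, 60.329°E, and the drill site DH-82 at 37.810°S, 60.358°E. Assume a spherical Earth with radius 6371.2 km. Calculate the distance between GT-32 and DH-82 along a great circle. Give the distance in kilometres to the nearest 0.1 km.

Δφ = -0.2210°,  Δλ = 0.0290°
a = sin²(Δφ/2) + cos φ₁ cos φ₂ sin²(Δλ/2) = 0.000004
c = 2·arcsin(√a) = 0.003878 rad = 0.2222°
d = R·c = 6371.2 × 0.003878 = 24.7 km

24.7 km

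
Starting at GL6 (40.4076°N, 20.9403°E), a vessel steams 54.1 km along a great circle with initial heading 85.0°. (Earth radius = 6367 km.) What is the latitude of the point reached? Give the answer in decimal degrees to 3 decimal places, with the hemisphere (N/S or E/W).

40.448°N

δ = d/R = 54.1/6367 = 0.008497 rad
φ₂ = arcsin(sin φ₁ cos δ + cos φ₁ sin δ cos θ)
   = arcsin(0.64822·0.99996 + 0.76145·0.00850·0.08716) = 40.44828°
λ₂ = λ₁ + atan2(sin θ sin δ cos φ₁, cos δ − sin φ₁ sin φ₂) = 21.57761°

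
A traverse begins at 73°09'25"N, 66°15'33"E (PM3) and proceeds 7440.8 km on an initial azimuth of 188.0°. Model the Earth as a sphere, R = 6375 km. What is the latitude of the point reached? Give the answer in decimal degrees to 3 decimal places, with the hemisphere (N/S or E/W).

6.432°N

PM3: φ = +73.15694°, λ = +66.25917°
δ = d/R = 7440.8/6375 = 1.167184 rad
φ₂ = arcsin(sin φ₁ cos δ + cos φ₁ sin δ cos θ)
   = arcsin(0.95710·0.39274 + 0.28975·0.91965·-0.99027) = 6.43171°
λ₂ = λ₁ + atan2(sin θ sin δ cos φ₁, cos δ − sin φ₁ sin φ₂) = 58.85886°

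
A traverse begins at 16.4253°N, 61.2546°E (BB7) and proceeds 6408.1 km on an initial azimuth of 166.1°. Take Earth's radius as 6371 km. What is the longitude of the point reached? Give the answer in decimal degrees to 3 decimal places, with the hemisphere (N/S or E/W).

δ = d/R = 6408.1/6371 = 1.005823 rad
φ₂ = arcsin(sin φ₁ cos δ + cos φ₁ sin δ cos θ)
   = arcsin(0.28277·0.53539 + 0.95919·0.84460·-0.97072) = -39.42147°
λ₂ = λ₁ + atan2(sin θ sin δ cos φ₁, cos δ − sin φ₁ sin φ₂) = 76.48207°

76.482°E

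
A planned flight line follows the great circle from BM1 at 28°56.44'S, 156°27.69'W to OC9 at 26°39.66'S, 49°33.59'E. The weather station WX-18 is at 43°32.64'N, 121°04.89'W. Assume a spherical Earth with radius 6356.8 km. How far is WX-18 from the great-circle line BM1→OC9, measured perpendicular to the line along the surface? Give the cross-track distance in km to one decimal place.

149.8 km

BM1: φ = -28.94067°, λ = -156.46150°
OC9: φ = -26.66100°, λ = +49.55983°
WX-18: φ = +43.54400°, λ = -121.08150°
δ₁₃ = central angle BM1→WX-18 = 1.385925 rad  (haversine)
θ₁₃ = bearing BM1→WX-18 = 25.275°,  θ₁₂ = bearing BM1→OC9 = 206.648°
dₓₜ = R·arcsin(sin δ₁₃ · sin(θ₁₃ − θ₁₂)) = 6356.8·arcsin(0.98296·sin(-181.373°)) = 149.769 km
|dₓₜ| = 149.769 km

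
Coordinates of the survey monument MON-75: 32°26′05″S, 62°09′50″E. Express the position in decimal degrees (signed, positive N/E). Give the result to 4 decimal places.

-32.4347°, +62.1639°

lat: 32.4347° S → -32.4347°
lon: 62.1639° E → +62.1639°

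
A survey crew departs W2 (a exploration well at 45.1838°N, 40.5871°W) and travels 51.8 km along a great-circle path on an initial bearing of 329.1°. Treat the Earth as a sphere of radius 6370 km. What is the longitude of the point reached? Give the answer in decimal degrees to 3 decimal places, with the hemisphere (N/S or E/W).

δ = d/R = 51.8/6370 = 0.008132 rad
φ₂ = arcsin(sin φ₁ cos δ + cos φ₁ sin δ cos θ)
   = arcsin(0.70937·0.99997 + 0.70483·0.00813·0.85806) = 45.58308°
λ₂ = λ₁ + atan2(sin θ sin δ cos φ₁, cos δ − sin φ₁ sin φ₂) = -40.92897°

40.929°W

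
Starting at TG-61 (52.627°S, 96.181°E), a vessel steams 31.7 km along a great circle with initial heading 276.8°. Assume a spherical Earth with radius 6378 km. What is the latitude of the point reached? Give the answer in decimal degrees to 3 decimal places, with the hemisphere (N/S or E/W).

δ = d/R = 31.7/6378 = 0.004970 rad
φ₂ = arcsin(sin φ₁ cos δ + cos φ₁ sin δ cos θ)
   = arcsin(-0.79470·0.99999 + 0.60700·0.00497·0.11840) = -52.59237°
λ₂ = λ₁ + atan2(sin θ sin δ cos φ₁, cos δ − sin φ₁ sin φ₂) = 95.71552°

52.592°S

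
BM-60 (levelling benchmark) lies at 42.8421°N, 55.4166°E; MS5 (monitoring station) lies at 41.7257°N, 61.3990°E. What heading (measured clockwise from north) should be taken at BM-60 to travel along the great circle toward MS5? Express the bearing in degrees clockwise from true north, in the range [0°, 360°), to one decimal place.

Δλ = 5.9824°
y = sin Δλ · cos φ₂ = 0.077786
x = cos φ₁ sin φ₂ − sin φ₁ cos φ₂ cos Δλ = -0.016720
θ = atan2(y, x) = 102.1310° → 102.1310° (mod 360°)

102.1°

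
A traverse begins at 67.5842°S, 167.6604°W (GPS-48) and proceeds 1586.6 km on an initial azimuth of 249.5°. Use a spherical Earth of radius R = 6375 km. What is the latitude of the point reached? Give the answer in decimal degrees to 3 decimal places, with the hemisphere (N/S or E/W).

68.257°S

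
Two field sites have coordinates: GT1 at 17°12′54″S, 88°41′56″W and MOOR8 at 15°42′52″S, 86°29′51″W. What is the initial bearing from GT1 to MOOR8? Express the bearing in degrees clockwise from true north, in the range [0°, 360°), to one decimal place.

GT1: φ = -17.21500°, λ = -88.69889°
MOOR8: φ = -15.71444°, λ = -86.49750°
Δλ = 2.2014°
y = sin Δλ · cos φ₂ = 0.036976
x = cos φ₁ sin φ₂ − sin φ₁ cos φ₂ cos Δλ = 0.025976
θ = atan2(y, x) = 54.9114° → 54.9114° (mod 360°)

54.9°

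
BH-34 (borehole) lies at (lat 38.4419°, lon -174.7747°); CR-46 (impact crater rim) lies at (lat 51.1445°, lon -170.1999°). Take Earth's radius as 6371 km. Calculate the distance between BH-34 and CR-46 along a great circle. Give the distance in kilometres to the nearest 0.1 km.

Δφ = 12.7026°,  Δλ = 4.5748°
a = sin²(Δφ/2) + cos φ₁ cos φ₂ sin²(Δλ/2) = 0.013020
c = 2·arcsin(√a) = 0.228713 rad = 13.1043°
d = R·c = 6371 × 0.228713 = 1457.1 km

1457.1 km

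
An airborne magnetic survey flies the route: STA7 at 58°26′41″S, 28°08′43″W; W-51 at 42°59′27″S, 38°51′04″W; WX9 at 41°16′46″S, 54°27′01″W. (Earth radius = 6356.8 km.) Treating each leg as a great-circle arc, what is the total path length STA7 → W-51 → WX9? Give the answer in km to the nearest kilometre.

3162 km

STA7: φ = -58.44472°, λ = -28.14528°
W-51: φ = -42.99083°, λ = -38.85111°
WX9: φ = -41.27944°, λ = -54.45028°
STA7→W-51: c = 0.293690 rad, d = 1866.93 km
W-51→WX9: c = 0.203789 rad, d = 1295.45 km
Total = 1866.93 + 1295.45 = 3162.37 km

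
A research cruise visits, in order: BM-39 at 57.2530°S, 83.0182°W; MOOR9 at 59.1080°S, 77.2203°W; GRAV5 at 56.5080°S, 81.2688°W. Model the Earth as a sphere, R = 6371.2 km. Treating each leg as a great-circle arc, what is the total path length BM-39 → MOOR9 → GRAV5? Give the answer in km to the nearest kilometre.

BM-39→MOOR9: c = 0.062376 rad, d = 397.41 km
MOOR9→GRAV5: c = 0.058939 rad, d = 375.51 km
Total = 397.41 + 375.51 = 772.93 km

773 km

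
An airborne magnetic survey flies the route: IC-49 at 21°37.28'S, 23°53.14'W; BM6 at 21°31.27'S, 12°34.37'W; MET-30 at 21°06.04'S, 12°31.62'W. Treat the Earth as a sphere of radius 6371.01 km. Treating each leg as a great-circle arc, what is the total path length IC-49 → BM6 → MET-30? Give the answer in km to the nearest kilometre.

IC-49: φ = -21.62133°, λ = -23.88567°
BM6: φ = -21.52117°, λ = -12.57283°
MET-30: φ = -21.10067°, λ = -12.52700°
IC-49→BM6: c = 0.183585 rad, d = 1169.62 km
BM6→MET-30: c = 0.007377 rad, d = 47.00 km
Total = 1169.62 + 47.00 = 1216.62 km

1217 km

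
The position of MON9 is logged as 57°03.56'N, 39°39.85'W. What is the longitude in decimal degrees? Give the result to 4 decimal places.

39° + 39.85′/60 = 39 + 0.66417 = 39.6642°

39.6642°W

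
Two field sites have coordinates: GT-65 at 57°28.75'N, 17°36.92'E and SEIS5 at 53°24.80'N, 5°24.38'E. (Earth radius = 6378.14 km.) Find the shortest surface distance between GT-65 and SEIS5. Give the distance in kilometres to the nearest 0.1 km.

GT-65: φ = +57.47917°, λ = +17.61533°
SEIS5: φ = +53.41333°, λ = +5.40633°
Δφ = -4.0658°,  Δλ = -12.2090°
a = sin²(Δφ/2) + cos φ₁ cos φ₂ sin²(Δλ/2) = 0.004882
c = 2·arcsin(√a) = 0.139857 rad = 8.0132°
d = R·c = 6378.14 × 0.139857 = 892.0 km

892.0 km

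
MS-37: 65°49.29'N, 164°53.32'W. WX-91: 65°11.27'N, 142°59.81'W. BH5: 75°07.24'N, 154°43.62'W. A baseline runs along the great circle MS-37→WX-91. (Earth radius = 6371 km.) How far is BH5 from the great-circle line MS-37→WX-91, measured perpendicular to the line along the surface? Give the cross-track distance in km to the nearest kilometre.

MS-37: φ = +65.82150°, λ = -164.88867°
WX-91: φ = +65.18783°, λ = -142.99683°
BH5: φ = +75.12067°, λ = -154.72700°
δ₁₃ = central angle MS-37→BH5 = 0.172211 rad  (haversine)
θ₁₃ = bearing MS-37→BH5 = 15.330°,  θ₁₂ = bearing MS-37→WX-91 = 83.963°
dₓₜ = R·arcsin(sin δ₁₃ · sin(θ₁₃ − θ₁₂)) = 6371·arcsin(0.17136·sin(-68.633°)) = -1021.070 km
|dₓₜ| = 1021.070 km

1021 km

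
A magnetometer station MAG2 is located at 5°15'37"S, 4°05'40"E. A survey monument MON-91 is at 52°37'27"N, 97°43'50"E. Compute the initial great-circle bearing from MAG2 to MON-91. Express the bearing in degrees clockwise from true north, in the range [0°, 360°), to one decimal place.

37.6°

MAG2: φ = -5.26028°, λ = +4.09444°
MON-91: φ = +52.62417°, λ = +97.73056°
Δλ = 93.6361°
y = sin Δλ · cos φ₂ = 0.605819
x = cos φ₁ sin φ₂ − sin φ₁ cos φ₂ cos Δλ = 0.787794
θ = atan2(y, x) = 37.5605° → 37.5605° (mod 360°)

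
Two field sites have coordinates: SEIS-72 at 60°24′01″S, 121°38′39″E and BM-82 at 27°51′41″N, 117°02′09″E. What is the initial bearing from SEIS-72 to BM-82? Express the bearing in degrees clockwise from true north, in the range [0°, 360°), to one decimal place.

SEIS-72: φ = -60.40028°, λ = +121.64417°
BM-82: φ = +27.86139°, λ = +117.03583°
Δλ = -4.6083°
y = sin Δλ · cos φ₂ = -0.071030
x = cos φ₁ sin φ₂ − sin φ₁ cos φ₂ cos Δλ = 0.997055
θ = atan2(y, x) = -4.0749° → 355.9251° (mod 360°)

355.9°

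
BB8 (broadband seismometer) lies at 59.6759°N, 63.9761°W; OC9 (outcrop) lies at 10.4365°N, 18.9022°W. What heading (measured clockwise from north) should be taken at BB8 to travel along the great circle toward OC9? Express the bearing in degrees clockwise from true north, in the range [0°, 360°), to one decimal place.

126.1°

Δλ = 45.0739°
y = sin Δλ · cos φ₂ = 0.696305
x = cos φ₁ sin φ₂ − sin φ₁ cos φ₂ cos Δλ = -0.508032
θ = atan2(y, x) = 126.1149° → 126.1149° (mod 360°)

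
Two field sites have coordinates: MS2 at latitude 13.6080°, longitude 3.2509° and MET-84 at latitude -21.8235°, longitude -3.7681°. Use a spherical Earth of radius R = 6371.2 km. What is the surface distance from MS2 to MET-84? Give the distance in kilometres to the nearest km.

4014 km

Δφ = -35.4315°,  Δλ = -7.0190°
a = sin²(Δφ/2) + cos φ₁ cos φ₂ sin²(Δλ/2) = 0.095976
c = 2·arcsin(√a) = 0.629966 rad = 36.0944°
d = R·c = 6371.2 × 0.629966 = 4013.6 km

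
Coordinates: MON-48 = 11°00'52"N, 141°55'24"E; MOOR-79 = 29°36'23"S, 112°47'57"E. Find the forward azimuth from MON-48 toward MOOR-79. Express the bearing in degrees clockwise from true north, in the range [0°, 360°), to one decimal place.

213.9°

MON-48: φ = +11.01444°, λ = +141.92333°
MOOR-79: φ = -29.60639°, λ = +112.79917°
Δλ = -29.1242°
y = sin Δλ · cos φ₂ = -0.423160
x = cos φ₁ sin φ₂ − sin φ₁ cos φ₂ cos Δλ = -0.630048
θ = atan2(y, x) = -146.1135° → 213.8865° (mod 360°)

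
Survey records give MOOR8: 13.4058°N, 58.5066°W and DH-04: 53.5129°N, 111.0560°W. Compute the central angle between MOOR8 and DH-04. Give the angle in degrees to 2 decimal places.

57.44°

Δφ = 40.1071°,  Δλ = -52.5494°
a = sin²(Δφ/2) + cos φ₁ cos φ₂ sin²(Δλ/2) = 0.230931
c = 2·arcsin(√a) = 1.002570 rad = 57.4430°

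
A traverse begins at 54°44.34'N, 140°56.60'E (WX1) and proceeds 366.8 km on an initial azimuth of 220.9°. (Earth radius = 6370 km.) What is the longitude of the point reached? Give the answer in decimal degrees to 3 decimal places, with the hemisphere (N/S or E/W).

137.419°E

WX1: φ = +54.73900°, λ = +140.94333°
δ = d/R = 366.8/6370 = 0.057582 rad
φ₂ = arcsin(sin φ₁ cos δ + cos φ₁ sin δ cos θ)
   = arcsin(0.81653·0.99834 + 0.57730·0.05755·-0.75585) = 52.19157°
λ₂ = λ₁ + atan2(sin θ sin δ cos φ₁, cos δ − sin φ₁ sin φ₂) = 137.41931°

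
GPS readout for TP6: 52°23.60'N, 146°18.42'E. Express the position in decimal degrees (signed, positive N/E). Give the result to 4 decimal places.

lat: 52.3933° N → +52.3933°
lon: 146.3070° E → +146.3070°

+52.3933°, +146.3070°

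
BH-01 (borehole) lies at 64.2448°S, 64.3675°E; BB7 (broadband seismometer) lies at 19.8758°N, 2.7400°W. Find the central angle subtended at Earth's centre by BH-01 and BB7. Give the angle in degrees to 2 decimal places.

Δφ = 84.1206°,  Δλ = -67.1075°
a = sin²(Δφ/2) + cos φ₁ cos φ₂ sin²(Δλ/2) = 0.573622
c = 2·arcsin(√a) = 1.718578 rad = 98.4673°

98.47°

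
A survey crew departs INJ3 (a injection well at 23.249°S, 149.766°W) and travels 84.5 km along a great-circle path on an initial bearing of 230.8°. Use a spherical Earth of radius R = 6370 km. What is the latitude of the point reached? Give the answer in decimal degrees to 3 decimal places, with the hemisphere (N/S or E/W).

δ = d/R = 84.5/6370 = 0.013265 rad
φ₂ = arcsin(sin φ₁ cos δ + cos φ₁ sin δ cos θ)
   = arcsin(-0.39473·0.99991 + 0.91880·0.01326·-0.63203) = -23.72806°
λ₂ = λ₁ + atan2(sin θ sin δ cos φ₁, cos δ − sin φ₁ sin φ₂) = -150.40938°

23.728°S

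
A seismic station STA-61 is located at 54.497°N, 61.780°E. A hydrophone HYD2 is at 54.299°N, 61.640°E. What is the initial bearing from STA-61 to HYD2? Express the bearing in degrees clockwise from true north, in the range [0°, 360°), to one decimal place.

202.4°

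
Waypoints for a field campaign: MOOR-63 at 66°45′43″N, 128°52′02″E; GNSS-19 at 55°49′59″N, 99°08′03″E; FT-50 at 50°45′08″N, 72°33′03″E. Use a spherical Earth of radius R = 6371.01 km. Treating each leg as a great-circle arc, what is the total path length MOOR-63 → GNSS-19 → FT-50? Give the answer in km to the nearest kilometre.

3809 km

MOOR-63: φ = +66.76194°, λ = +128.86722°
GNSS-19: φ = +55.83306°, λ = +99.13417°
FT-50: φ = +50.75222°, λ = +72.55083°
MOOR-63→GNSS-19: c = 0.308827 rad, d = 1967.54 km
GNSS-19→FT-50: c = 0.289073 rad, d = 1841.69 km
Total = 1967.54 + 1841.69 = 3809.23 km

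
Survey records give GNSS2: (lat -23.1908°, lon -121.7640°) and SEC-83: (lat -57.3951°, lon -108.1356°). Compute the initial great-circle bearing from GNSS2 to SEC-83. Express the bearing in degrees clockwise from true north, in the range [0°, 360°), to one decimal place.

Δλ = 13.6284°
y = sin Δλ · cos φ₂ = 0.126964
x = cos φ₁ sin φ₂ − sin φ₁ cos φ₂ cos Δλ = -0.568120
θ = atan2(y, x) = 167.4025° → 167.4025° (mod 360°)

167.4°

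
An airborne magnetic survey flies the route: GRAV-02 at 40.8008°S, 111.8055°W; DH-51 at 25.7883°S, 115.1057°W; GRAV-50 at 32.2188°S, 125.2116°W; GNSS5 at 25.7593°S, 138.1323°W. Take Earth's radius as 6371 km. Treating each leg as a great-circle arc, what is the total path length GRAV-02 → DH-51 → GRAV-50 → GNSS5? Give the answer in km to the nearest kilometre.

4357 km

GRAV-02→DH-51: c = 0.266346 rad, d = 1696.89 km
DH-51→GRAV-50: c = 0.190605 rad, d = 1214.34 km
GRAV-50→GNSS5: c = 0.226940 rad, d = 1445.83 km
Total = 1696.89 + 1214.34 + 1445.83 = 4357.07 km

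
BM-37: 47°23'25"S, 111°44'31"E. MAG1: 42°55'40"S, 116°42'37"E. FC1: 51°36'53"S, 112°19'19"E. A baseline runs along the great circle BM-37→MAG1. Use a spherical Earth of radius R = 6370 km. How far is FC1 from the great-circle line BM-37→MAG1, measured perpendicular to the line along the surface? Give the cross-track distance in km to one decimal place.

BM-37: φ = -47.39028°, λ = +111.74194°
MAG1: φ = -42.92778°, λ = +116.71028°
FC1: φ = -51.61472°, λ = +112.32194°
δ₁₃ = central angle BM-37→FC1 = 0.074022 rad  (haversine)
θ₁₃ = bearing BM-37→FC1 = 175.124°,  θ₁₂ = bearing BM-37→MAG1 = 39.922°
dₓₜ = R·arcsin(sin δ₁₃ · sin(θ₁₃ − θ₁₂)) = 6370·arcsin(0.07395·sin(135.202°)) = 332.085 km
|dₓₜ| = 332.085 km

332.1 km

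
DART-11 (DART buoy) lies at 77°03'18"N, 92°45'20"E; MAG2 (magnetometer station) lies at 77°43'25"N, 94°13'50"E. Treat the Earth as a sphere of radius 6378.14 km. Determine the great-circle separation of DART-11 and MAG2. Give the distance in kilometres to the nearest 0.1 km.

DART-11: φ = +77.05500°, λ = +92.75556°
MAG2: φ = +77.72361°, λ = +94.23056°
Δφ = 0.6686°,  Δλ = 1.4750°
a = sin²(Δφ/2) + cos φ₁ cos φ₂ sin²(Δλ/2) = 0.000042
c = 2·arcsin(√a) = 0.012952 rad = 0.7421°
d = R·c = 6378.14 × 0.012952 = 82.6 km

82.6 km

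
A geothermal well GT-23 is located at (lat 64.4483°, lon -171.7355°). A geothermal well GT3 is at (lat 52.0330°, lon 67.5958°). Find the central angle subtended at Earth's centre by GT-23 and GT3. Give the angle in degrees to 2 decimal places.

54.84°

Δφ = -12.4153°,  Δλ = -120.6687°
a = sin²(Δφ/2) + cos φ₁ cos φ₂ sin²(Δλ/2) = 0.212045
c = 2·arcsin(√a) = 0.957079 rad = 54.8366°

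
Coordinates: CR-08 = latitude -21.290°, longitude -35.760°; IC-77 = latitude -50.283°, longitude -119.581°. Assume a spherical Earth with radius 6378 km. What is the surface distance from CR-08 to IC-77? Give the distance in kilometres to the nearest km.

7783 km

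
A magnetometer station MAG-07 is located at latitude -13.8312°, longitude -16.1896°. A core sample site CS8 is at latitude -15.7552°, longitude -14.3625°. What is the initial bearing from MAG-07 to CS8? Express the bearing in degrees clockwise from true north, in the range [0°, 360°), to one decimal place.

137.7°

Δλ = 1.8271°
y = sin Δλ · cos φ₂ = 0.030686
x = cos φ₁ sin φ₂ − sin φ₁ cos φ₂ cos Δλ = -0.033691
θ = atan2(y, x) = 137.6727° → 137.6727° (mod 360°)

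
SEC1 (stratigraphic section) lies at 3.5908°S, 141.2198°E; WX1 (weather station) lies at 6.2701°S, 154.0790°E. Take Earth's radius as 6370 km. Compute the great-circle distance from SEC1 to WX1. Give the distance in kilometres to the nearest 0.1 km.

1455.0 km

Δφ = -2.6793°,  Δλ = 12.8592°
a = sin²(Δφ/2) + cos φ₁ cos φ₂ sin²(Δλ/2) = 0.012987
c = 2·arcsin(√a) = 0.228419 rad = 13.0874°
d = R·c = 6370 × 0.228419 = 1455.0 km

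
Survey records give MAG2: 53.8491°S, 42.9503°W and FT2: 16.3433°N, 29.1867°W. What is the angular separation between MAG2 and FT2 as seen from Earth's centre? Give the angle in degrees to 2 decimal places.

Δφ = 70.1924°,  Δλ = 13.7636°
a = sin²(Δφ/2) + cos φ₁ cos φ₂ sin²(Δλ/2) = 0.338696
c = 2·arcsin(√a) = 1.242313 rad = 71.1793°

71.18°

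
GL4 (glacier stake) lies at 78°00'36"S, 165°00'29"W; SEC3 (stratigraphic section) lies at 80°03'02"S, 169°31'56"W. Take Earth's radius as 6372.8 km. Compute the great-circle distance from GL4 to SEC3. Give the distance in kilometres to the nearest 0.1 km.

GL4: φ = -78.01000°, λ = -165.00806°
SEC3: φ = -80.05056°, λ = -169.53222°
Δφ = -2.0406°,  Δλ = -4.5242°
a = sin²(Δφ/2) + cos φ₁ cos φ₂ sin²(Δλ/2) = 0.000373
c = 2·arcsin(√a) = 0.038628 rad = 2.2132°
d = R·c = 6372.8 × 0.038628 = 246.2 km

246.2 km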